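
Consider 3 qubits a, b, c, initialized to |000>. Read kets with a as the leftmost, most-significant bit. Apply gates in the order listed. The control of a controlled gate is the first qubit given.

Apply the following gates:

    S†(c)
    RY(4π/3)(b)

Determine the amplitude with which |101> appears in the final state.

|101> carries amplitude 0 in the final state.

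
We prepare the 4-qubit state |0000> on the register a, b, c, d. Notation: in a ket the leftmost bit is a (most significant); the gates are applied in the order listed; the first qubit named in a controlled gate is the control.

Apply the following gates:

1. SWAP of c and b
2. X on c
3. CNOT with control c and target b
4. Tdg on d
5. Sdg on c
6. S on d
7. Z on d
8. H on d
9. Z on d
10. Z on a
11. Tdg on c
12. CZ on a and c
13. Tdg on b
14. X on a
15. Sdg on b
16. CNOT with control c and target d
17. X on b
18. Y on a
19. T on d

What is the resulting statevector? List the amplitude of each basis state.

The final amplitudes are -sqrt(2)/2 on |0010>, sqrt(2)*exp(I*pi/4)/2 on |0011>, and 0 on every other basis state.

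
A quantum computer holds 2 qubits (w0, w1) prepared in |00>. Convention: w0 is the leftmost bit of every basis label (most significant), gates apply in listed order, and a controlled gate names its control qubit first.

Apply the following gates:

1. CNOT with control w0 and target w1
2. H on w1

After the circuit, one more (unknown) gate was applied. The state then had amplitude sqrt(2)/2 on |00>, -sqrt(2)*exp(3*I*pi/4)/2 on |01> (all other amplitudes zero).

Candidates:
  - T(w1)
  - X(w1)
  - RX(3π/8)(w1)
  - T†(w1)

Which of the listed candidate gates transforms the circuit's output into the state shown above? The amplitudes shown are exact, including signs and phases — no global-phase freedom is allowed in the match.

The applied gate was T†(w1).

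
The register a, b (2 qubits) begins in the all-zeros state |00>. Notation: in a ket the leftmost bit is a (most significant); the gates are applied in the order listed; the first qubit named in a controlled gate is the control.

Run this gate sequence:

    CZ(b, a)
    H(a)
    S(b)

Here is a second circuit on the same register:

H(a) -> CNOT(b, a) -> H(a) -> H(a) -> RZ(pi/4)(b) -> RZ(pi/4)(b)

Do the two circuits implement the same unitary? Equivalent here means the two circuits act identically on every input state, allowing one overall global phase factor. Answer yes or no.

Yes: on every input state the two circuits agree up to one overall phase factor.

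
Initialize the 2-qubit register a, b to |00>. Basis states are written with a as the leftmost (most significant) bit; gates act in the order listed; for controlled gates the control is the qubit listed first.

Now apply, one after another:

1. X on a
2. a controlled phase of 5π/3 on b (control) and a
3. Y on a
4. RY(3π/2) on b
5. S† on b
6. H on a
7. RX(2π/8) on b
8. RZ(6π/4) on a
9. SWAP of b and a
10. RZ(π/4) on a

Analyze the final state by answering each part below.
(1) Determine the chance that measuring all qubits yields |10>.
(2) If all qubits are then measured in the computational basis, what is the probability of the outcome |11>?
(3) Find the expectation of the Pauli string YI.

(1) The probability of measuring |10> is 1/4 - sqrt(2)/8.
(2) A full measurement returns |11> with probability 1/4 - sqrt(2)/8.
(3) The observable YI averages to 1/2.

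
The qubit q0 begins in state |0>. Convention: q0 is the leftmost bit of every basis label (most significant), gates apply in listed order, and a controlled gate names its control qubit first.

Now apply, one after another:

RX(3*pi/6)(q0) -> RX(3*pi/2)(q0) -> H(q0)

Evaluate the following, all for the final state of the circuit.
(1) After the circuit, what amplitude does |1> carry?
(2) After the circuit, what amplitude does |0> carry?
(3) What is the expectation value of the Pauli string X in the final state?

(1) The amplitude on |1> is -sqrt(2)/2.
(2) The final state's coefficient on |0> equals -sqrt(2)/2.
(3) In the final state, X has expectation 1.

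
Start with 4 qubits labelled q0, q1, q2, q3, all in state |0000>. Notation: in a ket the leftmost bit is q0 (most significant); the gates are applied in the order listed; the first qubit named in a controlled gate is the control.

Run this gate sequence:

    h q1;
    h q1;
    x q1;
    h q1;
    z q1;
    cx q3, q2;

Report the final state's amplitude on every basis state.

The resulting statevector has amplitude sqrt(2)/2 on |0000>, sqrt(2)/2 on |0100>, and 0 on every other basis state.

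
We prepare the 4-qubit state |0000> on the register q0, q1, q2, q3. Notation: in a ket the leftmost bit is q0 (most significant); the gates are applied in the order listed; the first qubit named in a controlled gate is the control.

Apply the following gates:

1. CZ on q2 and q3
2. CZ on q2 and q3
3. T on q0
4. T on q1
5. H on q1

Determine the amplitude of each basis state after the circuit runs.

The final amplitudes are sqrt(2)/2 on |0000>, sqrt(2)/2 on |0100>, and 0 on every other basis state. Key observation: steps 1-2 multiply out to the identity, so the circuit reduces to the remaining gates.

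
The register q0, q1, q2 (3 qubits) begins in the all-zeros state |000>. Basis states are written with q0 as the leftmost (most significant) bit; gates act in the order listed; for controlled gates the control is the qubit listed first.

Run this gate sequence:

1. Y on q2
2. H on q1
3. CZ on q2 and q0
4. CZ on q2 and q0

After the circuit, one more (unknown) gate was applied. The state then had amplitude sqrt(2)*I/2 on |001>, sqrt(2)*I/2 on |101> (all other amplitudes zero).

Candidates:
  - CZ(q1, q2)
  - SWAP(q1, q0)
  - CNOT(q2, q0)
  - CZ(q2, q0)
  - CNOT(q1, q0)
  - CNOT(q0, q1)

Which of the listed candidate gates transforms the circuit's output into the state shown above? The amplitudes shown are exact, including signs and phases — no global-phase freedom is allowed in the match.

It was SWAP(q1, q0) that produced the state shown. Key observation: gates 3-4 undo each other exactly, leaving only the rest of the circuit to track.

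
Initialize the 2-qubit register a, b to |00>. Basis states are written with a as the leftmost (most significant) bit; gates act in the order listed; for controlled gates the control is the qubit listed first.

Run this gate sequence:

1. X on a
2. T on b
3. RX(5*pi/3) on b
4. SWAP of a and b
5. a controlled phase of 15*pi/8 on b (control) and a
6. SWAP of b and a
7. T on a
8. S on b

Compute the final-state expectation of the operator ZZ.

The observable ZZ averages to -1/2.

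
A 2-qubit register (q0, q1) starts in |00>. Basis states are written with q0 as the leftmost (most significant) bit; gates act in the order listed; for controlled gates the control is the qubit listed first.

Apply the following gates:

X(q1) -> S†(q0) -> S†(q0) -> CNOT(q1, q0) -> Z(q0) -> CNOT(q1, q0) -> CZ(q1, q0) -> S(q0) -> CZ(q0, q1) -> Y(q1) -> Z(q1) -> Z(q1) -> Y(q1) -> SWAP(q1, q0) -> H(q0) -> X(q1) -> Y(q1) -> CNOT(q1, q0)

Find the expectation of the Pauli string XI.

The observable XI averages to -1. Key observation: the block from step 10 through step 13 cancels to the identity and can be dropped.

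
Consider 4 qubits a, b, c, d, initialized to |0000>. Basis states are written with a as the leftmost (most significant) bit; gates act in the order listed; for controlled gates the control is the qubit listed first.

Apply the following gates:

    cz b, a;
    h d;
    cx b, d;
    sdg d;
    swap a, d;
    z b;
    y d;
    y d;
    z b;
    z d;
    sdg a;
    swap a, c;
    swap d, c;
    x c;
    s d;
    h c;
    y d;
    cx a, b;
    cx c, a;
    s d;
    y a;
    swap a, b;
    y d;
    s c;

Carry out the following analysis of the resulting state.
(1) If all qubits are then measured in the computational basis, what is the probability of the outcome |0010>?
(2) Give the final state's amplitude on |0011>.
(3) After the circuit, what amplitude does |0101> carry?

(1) The probability of measuring |0010> is 1/4.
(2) The final state's coefficient on |0011> equals I/2.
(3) The amplitude on |0101> is 1/2.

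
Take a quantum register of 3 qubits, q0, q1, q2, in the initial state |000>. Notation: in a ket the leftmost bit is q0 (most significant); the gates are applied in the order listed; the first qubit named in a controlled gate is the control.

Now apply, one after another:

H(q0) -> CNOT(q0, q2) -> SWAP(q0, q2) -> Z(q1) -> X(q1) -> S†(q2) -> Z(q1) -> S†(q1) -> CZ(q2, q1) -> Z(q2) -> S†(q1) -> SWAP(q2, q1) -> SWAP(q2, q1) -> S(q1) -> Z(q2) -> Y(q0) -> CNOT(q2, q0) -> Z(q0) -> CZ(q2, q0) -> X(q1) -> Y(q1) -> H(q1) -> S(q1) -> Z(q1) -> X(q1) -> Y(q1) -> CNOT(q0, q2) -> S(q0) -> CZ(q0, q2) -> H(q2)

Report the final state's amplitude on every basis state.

The resulting statevector has amplitude 0 on |000>, 0 on |001>, 0 on |010>, 0 on |011>, sqrt(2)*(-1 - I)/4 on |100>, sqrt(2)*(-1 + I)/4 on |101>, sqrt(2)*(-1 + I)/4 on |110>, sqrt(2)*(1 + I)/4 on |111>. Key observation: the block from step 10 through step 15 cancels to the identity and can be dropped.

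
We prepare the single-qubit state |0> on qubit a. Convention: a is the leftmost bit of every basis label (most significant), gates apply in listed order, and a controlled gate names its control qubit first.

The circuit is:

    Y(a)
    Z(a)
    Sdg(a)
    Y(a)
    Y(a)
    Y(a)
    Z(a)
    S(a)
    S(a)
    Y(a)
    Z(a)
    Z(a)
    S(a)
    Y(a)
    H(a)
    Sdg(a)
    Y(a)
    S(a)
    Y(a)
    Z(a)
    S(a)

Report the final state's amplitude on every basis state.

The resulting statevector has amplitude -sqrt(2)*I/2 on |0>, sqrt(2)/2 on |1>.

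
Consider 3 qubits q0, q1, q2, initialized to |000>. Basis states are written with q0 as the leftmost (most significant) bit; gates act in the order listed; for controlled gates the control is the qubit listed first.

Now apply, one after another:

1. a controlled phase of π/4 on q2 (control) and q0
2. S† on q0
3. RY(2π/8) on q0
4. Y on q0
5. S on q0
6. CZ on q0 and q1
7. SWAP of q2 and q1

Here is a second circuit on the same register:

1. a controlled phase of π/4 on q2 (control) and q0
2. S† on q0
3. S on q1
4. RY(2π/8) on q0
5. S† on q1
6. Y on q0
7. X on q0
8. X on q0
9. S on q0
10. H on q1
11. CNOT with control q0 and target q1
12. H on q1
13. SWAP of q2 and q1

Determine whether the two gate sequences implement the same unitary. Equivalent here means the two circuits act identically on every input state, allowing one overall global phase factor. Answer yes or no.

Yes — the two circuits implement the same unitary up to a global phase.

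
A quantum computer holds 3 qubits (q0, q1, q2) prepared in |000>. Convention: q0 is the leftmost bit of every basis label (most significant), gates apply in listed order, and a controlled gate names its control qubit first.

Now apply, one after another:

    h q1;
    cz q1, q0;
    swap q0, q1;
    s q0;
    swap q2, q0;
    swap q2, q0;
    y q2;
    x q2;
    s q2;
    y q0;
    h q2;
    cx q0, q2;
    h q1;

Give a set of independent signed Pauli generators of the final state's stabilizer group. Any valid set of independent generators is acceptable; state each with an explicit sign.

One valid set of independent stabilizer generators is +YII, +IXI, +IIX (any independent generating set of the same group is equally correct). Key observation: gates 5-6 undo each other exactly, leaving only the rest of the circuit to track.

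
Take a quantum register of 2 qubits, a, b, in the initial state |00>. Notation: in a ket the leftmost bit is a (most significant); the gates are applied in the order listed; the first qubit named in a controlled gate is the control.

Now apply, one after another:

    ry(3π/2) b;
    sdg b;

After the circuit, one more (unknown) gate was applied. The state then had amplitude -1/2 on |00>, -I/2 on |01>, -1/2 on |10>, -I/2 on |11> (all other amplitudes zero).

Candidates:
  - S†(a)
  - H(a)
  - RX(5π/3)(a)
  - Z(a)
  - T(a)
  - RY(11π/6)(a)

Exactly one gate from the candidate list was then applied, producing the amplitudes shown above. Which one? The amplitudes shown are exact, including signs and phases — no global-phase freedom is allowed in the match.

The unique candidate consistent with the amplitudes is H(a).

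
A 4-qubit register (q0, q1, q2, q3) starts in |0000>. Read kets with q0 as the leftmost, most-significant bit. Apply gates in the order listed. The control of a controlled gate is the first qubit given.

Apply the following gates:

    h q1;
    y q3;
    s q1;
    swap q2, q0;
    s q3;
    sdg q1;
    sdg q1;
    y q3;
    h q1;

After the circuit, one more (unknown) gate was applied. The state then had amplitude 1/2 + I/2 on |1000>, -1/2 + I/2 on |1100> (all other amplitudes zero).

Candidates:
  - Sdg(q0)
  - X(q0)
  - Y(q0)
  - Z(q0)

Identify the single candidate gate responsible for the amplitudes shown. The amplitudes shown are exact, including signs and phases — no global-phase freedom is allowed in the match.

It was X(q0) that produced the state shown.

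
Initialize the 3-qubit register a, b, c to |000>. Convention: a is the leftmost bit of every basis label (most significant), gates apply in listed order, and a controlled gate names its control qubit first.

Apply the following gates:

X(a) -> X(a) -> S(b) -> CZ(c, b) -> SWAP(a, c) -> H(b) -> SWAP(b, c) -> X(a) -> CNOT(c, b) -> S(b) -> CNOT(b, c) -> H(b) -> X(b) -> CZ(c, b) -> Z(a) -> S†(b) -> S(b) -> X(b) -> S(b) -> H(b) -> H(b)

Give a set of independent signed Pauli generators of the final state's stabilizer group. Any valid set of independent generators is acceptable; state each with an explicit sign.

The final state is stabilized by the group generated by +IXI, -ZII, +IIZ; other independent generating sets are equally valid.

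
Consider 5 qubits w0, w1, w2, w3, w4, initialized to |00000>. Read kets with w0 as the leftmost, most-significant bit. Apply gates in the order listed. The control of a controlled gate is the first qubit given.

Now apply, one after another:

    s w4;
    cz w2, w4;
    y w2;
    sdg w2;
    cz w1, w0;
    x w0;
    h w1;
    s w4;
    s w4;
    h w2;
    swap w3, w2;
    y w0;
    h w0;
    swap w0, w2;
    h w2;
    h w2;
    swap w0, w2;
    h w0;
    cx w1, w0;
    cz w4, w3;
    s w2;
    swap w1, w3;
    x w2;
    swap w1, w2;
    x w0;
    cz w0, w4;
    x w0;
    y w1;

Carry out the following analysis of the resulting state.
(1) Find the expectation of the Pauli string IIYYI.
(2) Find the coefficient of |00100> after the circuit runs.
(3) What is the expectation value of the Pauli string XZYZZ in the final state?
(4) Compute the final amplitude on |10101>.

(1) The expectation value of IIYYI is 0. Key observation: the block from step 13 through step 18 cancels to the identity and can be dropped.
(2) The final state's coefficient on |00100> equals 1/2.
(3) In the final state, XZYZZ has expectation 0.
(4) |10101> carries amplitude 0 in the final state.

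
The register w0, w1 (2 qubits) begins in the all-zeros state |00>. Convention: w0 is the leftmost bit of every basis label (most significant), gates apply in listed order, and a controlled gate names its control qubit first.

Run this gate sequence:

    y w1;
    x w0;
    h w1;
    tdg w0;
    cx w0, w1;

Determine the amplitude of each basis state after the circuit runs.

After the circuit, the state carries amplitude 0 on |00>, 0 on |01>, -sqrt(2)*exp(I*pi/4)/2 on |10>, sqrt(2)*exp(I*pi/4)/2 on |11>.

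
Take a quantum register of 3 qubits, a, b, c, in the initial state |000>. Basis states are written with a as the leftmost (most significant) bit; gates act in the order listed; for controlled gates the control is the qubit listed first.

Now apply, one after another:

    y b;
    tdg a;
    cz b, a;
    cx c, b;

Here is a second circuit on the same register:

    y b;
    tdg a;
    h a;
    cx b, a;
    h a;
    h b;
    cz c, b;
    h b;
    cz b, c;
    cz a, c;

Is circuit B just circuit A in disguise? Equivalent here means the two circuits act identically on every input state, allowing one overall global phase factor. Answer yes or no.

No — the two circuits implement different unitaries, even allowing a global phase.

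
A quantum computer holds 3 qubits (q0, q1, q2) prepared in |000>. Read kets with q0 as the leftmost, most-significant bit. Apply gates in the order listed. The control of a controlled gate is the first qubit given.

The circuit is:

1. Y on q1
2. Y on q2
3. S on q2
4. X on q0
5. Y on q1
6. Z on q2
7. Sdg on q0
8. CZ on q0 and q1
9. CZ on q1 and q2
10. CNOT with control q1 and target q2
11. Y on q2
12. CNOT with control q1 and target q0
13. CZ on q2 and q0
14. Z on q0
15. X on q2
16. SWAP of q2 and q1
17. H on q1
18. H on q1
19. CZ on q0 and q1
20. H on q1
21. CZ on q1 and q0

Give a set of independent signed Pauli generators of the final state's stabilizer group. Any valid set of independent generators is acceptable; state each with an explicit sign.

One valid set of independent stabilizer generators is +IXI, -ZII, +IIZ (any independent generating set of the same group is equally correct).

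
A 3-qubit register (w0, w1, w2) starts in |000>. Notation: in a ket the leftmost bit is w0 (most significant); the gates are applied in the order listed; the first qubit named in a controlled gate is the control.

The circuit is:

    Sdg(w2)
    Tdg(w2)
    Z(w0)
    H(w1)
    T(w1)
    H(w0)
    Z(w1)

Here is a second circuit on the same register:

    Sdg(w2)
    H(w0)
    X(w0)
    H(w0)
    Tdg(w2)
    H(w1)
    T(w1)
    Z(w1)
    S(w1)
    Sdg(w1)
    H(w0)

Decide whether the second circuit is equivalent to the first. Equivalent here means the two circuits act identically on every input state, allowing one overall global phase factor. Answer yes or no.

Yes, they are equivalent — the unitaries differ by at most a global phase.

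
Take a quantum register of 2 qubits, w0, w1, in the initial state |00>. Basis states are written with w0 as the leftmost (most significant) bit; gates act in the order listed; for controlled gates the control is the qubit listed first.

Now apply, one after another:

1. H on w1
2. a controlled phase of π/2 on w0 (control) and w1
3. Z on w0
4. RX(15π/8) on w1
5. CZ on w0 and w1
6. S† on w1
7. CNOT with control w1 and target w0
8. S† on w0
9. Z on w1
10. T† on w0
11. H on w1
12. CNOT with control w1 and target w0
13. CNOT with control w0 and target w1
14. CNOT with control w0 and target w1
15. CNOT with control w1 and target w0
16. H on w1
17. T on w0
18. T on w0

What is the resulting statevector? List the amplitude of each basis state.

The resulting statevector has amplitude -sqrt(2)*exp(I*pi/16)/2 on |00>, 0 on |01>, 0 on |10>, -sqrt(2)*exp(5*I*pi/16)/2 on |11>. Key observation: the block from step 10 through step 17 cancels to the identity and can be dropped.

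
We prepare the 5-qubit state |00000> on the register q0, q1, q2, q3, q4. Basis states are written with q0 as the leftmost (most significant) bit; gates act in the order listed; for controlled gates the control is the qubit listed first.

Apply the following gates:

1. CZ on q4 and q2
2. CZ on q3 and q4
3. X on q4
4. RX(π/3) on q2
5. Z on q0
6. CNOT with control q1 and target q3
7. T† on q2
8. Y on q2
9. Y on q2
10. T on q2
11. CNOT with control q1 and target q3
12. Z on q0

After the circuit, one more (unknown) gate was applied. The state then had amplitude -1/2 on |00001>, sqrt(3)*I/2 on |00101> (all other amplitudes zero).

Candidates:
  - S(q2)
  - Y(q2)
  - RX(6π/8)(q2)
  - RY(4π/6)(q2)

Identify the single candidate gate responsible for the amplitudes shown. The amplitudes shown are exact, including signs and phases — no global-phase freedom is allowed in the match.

It was Y(q2) that produced the state shown. Key observation: gates 5-12 undo each other exactly, leaving only the rest of the circuit to track.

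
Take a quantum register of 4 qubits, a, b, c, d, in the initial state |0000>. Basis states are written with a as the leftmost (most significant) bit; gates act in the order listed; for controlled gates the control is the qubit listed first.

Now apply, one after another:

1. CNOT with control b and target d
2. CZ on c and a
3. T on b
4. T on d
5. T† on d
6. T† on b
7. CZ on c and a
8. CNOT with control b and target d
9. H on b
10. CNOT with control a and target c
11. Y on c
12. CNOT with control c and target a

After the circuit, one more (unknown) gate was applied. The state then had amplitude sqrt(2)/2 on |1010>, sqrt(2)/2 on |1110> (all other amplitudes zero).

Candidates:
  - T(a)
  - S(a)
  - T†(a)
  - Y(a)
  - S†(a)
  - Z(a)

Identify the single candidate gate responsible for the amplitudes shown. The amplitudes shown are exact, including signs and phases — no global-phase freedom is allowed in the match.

The unique candidate consistent with the amplitudes is S†(a).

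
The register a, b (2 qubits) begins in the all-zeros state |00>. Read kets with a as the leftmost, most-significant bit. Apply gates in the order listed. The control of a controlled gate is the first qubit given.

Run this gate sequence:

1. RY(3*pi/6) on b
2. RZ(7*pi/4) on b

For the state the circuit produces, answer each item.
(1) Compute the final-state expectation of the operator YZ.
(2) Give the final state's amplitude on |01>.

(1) In the final state, YZ has expectation 0.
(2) The amplitude on |01> is sqrt(2)*exp(7*I*pi/8)/2.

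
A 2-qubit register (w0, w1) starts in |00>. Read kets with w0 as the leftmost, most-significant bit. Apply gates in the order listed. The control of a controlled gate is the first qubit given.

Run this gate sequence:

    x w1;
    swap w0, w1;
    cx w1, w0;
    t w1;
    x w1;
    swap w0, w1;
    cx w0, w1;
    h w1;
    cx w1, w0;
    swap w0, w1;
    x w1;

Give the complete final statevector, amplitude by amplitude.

The resulting statevector has amplitude sqrt(2)/2 on |00>, 0 on |01>, 0 on |10>, sqrt(2)/2 on |11>.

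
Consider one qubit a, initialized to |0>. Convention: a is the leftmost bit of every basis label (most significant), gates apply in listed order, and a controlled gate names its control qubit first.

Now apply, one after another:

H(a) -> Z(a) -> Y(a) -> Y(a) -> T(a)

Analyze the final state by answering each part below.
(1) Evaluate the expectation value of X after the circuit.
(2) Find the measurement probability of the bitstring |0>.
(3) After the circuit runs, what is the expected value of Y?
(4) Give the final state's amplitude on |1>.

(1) The expectation value of X is -sqrt(2)/2.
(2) Outcome |0> occurs with probability 1/2.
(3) The observable Y averages to -sqrt(2)/2.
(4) The final state's coefficient on |1> equals -sqrt(2)*exp(I*pi/4)/2.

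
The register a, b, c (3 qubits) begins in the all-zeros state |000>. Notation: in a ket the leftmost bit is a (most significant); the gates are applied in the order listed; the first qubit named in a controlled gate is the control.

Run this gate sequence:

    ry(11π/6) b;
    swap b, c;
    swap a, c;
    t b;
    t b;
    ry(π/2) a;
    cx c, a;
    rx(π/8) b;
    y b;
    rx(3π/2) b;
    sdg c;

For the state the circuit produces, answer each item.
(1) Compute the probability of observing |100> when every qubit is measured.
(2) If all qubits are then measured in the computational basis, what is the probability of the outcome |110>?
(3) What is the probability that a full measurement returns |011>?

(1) A full measurement returns |100> with probability sqrt(2 - sqrt(2))/16 + 1/8.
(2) Outcome |110> occurs with probability 1/8 - sqrt(2 - sqrt(2))/16.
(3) A full measurement returns |011> with probability 0.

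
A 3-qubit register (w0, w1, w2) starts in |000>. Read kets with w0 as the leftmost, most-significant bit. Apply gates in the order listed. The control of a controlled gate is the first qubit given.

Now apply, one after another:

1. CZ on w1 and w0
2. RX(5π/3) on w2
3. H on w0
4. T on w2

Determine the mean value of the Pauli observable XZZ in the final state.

The expectation value of XZZ is 1/2.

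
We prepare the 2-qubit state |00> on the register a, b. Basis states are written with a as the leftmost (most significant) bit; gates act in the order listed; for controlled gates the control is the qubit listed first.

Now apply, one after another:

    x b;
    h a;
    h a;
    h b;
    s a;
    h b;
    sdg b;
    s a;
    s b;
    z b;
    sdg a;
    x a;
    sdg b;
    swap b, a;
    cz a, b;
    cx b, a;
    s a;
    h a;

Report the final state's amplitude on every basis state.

The final amplitudes are 0 on |00>, -sqrt(2)*I/2 on |01>, 0 on |10>, -sqrt(2)*I/2 on |11>.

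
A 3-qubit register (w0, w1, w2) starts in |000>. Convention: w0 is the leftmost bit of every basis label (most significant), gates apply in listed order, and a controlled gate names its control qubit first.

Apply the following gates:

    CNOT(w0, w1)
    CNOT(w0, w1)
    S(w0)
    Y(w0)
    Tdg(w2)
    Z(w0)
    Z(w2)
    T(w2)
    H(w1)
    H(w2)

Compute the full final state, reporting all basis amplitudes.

After the circuit, the state carries amplitude 0 on |000>, 0 on |001>, 0 on |010>, 0 on |011>, -I/2 on |100>, -I/2 on |101>, -I/2 on |110>, -I/2 on |111>.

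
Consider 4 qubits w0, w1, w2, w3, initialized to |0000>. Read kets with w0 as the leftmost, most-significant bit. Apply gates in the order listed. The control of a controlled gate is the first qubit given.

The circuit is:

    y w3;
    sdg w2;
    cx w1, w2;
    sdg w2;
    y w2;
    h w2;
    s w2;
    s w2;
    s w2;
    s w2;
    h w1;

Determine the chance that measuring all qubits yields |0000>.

Outcome |0000> occurs with probability 0. Key observation: the block from step 7 through step 10 cancels to the identity and can be dropped.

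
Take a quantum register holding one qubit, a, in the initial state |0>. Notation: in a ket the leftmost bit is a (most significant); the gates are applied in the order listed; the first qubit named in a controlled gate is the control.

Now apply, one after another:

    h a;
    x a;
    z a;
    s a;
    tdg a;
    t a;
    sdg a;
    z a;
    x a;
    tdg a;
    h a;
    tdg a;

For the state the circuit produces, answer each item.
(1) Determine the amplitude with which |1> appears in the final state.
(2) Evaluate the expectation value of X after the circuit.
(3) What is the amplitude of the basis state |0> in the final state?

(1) |1> carries amplitude -exp(3*I*pi/4)/2 + I/2 in the final state. Key observation: gates 2-9 undo each other exactly, leaving only the rest of the circuit to track.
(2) The observable X averages to 1/2.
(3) The final state's coefficient on |0> equals 1/2 - exp(3*I*pi/4)/2.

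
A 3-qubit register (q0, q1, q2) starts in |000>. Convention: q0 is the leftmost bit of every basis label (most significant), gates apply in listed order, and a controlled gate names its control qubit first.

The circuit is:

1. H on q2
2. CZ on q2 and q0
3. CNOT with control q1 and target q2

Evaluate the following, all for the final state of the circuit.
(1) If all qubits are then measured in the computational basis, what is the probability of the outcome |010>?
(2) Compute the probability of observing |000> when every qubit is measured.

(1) Outcome |010> occurs with probability 0.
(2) The probability of measuring |000> is 1/2.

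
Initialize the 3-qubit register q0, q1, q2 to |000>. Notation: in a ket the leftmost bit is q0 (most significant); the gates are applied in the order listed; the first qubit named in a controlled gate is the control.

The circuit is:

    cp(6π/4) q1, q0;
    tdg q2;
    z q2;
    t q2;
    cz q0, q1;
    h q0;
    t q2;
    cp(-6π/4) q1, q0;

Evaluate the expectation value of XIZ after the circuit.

In the final state, XIZ has expectation 1.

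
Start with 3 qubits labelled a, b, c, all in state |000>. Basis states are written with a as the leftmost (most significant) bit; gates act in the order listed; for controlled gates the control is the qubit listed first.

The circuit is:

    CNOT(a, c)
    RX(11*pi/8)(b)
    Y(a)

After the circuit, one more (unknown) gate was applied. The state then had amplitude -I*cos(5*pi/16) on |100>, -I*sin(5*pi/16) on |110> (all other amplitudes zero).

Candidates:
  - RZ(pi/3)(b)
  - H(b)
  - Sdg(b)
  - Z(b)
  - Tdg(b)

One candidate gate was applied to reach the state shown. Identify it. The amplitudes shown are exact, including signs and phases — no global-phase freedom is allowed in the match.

The applied gate was Sdg(b).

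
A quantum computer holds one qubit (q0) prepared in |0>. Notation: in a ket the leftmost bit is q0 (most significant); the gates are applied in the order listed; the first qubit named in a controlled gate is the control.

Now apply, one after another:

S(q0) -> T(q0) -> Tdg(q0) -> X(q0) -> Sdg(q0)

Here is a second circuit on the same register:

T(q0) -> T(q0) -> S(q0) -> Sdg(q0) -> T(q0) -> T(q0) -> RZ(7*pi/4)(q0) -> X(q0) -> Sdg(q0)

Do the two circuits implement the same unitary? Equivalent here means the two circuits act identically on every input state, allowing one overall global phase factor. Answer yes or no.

No, they are not equivalent — no single phase factor reconciles the two unitaries.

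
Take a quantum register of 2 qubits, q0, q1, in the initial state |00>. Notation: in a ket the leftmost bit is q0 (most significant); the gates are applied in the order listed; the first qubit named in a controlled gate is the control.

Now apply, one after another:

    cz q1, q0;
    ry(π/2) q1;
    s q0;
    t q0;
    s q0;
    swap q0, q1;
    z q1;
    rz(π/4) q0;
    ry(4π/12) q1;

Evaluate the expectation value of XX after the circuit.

The observable XX averages to sqrt(6)/4.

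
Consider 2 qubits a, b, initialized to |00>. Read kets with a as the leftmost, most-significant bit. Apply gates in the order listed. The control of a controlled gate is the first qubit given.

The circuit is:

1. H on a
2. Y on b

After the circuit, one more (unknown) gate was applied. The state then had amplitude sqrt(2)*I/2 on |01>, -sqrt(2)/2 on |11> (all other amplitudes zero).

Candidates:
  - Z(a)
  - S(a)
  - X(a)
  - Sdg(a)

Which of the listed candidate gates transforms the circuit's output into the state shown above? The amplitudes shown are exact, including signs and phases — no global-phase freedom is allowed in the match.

The unique candidate consistent with the amplitudes is S(a).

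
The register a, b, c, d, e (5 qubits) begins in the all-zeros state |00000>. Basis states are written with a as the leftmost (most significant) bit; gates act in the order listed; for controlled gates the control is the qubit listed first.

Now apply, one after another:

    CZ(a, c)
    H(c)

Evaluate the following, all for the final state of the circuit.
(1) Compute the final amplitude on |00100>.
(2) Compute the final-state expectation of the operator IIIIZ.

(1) The amplitude on |00100> is sqrt(2)/2.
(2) The observable IIIIZ averages to 1.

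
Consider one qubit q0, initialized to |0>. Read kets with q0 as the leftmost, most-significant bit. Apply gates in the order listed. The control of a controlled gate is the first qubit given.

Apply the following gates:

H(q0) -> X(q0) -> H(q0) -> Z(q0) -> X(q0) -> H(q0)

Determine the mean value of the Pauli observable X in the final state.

The expectation value of X is -1. Key observation: gates 1-4 undo each other exactly, leaving only the rest of the circuit to track.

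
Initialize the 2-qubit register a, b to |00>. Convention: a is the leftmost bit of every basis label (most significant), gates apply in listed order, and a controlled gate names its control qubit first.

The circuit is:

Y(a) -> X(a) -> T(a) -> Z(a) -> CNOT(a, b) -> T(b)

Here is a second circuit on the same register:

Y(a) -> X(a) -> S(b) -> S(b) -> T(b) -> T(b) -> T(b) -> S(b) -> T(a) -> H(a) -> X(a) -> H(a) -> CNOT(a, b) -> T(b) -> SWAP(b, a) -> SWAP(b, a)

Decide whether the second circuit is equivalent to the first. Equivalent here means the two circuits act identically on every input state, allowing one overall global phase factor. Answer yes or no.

No, they are not equivalent — no single phase factor reconciles the two unitaries.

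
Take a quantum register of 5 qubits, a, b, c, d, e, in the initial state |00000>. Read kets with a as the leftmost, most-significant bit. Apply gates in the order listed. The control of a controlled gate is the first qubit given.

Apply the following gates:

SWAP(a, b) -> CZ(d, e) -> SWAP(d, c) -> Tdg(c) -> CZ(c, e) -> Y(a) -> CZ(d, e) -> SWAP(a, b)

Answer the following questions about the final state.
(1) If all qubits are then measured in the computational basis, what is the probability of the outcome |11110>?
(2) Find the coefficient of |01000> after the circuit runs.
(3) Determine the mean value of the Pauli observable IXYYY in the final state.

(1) A full measurement returns |11110> with probability 0.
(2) |01000> carries amplitude I in the final state.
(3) The expectation value of IXYYY is 0.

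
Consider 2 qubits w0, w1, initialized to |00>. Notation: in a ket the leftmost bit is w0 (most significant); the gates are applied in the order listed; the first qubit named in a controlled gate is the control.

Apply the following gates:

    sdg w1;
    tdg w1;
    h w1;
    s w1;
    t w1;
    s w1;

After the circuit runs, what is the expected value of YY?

The observable YY averages to 0.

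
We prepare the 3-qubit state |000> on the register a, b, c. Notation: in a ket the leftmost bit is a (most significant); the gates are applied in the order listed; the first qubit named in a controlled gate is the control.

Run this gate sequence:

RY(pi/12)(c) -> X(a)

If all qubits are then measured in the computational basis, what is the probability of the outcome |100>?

A full measurement returns |100> with probability sqrt(2)/8 + sqrt(6)/8 + 1/2.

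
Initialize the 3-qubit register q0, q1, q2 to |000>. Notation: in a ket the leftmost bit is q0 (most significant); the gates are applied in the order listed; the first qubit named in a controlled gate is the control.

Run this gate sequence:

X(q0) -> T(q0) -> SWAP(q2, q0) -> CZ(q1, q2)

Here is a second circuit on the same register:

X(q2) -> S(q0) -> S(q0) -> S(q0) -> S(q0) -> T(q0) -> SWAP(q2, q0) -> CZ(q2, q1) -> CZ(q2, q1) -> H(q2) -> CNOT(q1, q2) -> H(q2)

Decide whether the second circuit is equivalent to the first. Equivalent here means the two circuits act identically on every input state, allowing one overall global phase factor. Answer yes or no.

No: there is an input state on which the two circuits produce genuinely different outputs (not merely differing by a phase).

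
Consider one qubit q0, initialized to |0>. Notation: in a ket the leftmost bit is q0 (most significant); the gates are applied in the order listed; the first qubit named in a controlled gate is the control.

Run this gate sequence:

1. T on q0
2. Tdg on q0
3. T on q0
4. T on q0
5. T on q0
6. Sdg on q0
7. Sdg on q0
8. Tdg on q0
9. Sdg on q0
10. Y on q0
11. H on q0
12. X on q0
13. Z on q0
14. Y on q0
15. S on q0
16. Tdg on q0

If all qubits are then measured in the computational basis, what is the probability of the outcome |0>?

A full measurement returns |0> with probability 1/2.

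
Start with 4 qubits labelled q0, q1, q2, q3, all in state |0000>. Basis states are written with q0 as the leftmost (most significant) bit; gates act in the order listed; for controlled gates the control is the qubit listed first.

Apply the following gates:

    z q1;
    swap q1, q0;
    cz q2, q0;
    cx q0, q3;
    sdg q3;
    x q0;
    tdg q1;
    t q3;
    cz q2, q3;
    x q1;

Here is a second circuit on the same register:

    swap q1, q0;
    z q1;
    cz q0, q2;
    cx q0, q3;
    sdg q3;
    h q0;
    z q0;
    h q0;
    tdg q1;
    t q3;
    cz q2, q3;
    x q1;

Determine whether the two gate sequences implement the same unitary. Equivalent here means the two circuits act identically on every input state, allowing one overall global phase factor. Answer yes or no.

No, they are not equivalent — no single phase factor reconciles the two unitaries.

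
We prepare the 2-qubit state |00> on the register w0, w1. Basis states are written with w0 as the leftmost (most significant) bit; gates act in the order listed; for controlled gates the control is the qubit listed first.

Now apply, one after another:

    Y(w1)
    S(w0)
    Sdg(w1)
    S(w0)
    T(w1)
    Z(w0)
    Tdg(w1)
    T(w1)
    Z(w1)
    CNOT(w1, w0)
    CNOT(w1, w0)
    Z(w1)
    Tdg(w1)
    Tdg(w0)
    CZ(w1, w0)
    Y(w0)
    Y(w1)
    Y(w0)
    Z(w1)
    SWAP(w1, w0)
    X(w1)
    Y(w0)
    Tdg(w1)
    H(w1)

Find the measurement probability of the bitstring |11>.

A full measurement returns |11> with probability 1/2.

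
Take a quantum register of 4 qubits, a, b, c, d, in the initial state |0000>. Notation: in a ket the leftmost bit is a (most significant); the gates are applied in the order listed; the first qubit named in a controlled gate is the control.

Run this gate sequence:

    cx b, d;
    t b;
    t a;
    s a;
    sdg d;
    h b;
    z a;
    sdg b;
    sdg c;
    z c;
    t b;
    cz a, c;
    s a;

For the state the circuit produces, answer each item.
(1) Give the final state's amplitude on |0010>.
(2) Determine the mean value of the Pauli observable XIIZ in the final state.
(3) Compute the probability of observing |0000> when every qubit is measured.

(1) The final state's coefficient on |0010> equals 0.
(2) The observable XIIZ averages to 0.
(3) Outcome |0000> occurs with probability 1/2.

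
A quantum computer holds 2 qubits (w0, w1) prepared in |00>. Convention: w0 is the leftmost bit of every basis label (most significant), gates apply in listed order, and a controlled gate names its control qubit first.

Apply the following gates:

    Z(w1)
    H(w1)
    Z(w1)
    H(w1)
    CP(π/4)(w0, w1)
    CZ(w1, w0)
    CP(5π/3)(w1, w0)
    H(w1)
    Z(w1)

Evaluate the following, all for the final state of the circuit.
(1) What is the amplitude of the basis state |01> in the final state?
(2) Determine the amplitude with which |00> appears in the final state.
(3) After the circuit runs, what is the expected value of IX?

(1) The final state's coefficient on |01> equals sqrt(2)/2.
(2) The amplitude on |00> is sqrt(2)/2.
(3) The expectation value of IX is 1.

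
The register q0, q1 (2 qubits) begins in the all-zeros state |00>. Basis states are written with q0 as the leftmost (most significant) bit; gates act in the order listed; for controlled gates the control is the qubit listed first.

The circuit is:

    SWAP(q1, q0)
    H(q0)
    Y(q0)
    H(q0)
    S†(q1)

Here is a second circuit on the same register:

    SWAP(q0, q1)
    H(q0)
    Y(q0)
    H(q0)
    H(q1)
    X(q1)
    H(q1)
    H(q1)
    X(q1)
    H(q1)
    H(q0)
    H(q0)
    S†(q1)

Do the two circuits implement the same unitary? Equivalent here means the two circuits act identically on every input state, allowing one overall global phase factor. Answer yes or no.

Yes, they are equivalent — the unitaries differ by at most a global phase.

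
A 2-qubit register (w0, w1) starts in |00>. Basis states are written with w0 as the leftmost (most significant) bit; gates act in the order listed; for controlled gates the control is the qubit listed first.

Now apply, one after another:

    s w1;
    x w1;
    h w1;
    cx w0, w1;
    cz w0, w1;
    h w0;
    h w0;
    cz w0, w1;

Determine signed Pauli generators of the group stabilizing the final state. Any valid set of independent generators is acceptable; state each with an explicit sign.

One valid set of independent stabilizer generators is -IX, +ZI (any independent generating set of the same group is equally correct). Key observation: gates 5-8 undo each other exactly, leaving only the rest of the circuit to track.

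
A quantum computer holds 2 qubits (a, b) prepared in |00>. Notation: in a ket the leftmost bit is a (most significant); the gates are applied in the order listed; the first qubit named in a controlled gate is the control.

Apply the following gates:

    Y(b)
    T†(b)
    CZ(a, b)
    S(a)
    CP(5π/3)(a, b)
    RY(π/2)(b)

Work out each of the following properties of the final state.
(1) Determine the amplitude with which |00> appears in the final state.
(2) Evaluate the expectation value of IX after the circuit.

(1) |00> carries amplitude -sqrt(2)*exp(I*pi/4)/2 in the final state.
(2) The observable IX averages to -1.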